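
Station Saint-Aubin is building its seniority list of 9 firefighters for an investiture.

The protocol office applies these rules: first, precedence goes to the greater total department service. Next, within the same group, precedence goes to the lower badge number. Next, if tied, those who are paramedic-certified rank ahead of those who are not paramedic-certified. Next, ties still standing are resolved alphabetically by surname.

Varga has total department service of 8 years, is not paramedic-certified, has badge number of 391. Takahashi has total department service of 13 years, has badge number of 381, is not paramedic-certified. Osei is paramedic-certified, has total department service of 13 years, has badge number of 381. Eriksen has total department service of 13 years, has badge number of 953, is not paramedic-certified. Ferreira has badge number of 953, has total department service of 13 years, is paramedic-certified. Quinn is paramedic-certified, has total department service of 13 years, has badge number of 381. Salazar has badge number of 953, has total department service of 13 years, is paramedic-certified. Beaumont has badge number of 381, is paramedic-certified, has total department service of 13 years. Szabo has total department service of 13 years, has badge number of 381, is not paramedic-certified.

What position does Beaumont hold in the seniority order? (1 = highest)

By total department service (higher first): Beaumont, Osei, Quinn, Szabo, Takahashi, Ferreira, Salazar and Eriksen (each 13 years); then Varga (8 years).
Among Beaumont, Osei, Quinn, Szabo, Takahashi, Ferreira, Salazar and Eriksen, by badge number (lower first): Beaumont, Osei, Quinn, Szabo and Takahashi (381) before Ferreira, Salazar and Eriksen (953).
Among Beaumont, Osei, Quinn, Szabo and Takahashi, paramedic-certified before not paramedic-certified: Beaumont, Osei and Quinn (paramedic-certified) before Szabo and Takahashi (not paramedic-certified).
Among Beaumont, Osei and Quinn, alphabetically by surname: Beaumont before Osei before Quinn.
Among Szabo and Takahashi, alphabetically by surname: Szabo before Takahashi.
Among Ferreira, Salazar and Eriksen, paramedic-certified before not paramedic-certified: Ferreira and Salazar (paramedic-certified) before Eriksen (not paramedic-certified).
Among Ferreira and Salazar, alphabetically by surname: Ferreira before Salazar.
Order: Beaumont, Osei, Quinn, Szabo, Takahashi, Ferreira, Salazar, Eriksen, Varga. So position 1.

1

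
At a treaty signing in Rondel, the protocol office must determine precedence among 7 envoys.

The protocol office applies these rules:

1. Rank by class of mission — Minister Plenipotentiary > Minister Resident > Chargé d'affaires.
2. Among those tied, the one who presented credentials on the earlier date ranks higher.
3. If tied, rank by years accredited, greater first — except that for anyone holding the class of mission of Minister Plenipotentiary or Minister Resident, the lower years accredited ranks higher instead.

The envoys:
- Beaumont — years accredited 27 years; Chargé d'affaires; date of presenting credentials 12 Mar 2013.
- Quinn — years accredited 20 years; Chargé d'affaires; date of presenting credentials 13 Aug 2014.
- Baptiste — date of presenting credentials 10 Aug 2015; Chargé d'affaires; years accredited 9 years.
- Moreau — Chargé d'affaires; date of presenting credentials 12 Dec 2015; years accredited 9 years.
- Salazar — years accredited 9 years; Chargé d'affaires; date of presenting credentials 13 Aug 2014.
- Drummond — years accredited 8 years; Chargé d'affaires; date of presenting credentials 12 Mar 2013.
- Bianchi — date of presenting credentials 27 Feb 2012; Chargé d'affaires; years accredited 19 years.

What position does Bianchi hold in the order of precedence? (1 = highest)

1

By class of mission: Bianchi, Beaumont, Drummond, Quinn, Salazar, Baptiste and Moreau (Chargé d'affaires).
Among Bianchi, Beaumont, Drummond, Quinn, Salazar, Baptiste and Moreau, by date of presenting credentials (earlier first): Bianchi (27 Feb 2012) before Beaumont and Drummond (12 Mar 2013) before Quinn and Salazar (13 Aug 2014) before Baptiste (10 Aug 2015) before Moreau (12 Dec 2015).
Among Beaumont and Drummond, by years accredited (higher first): Beaumont (27 years) before Drummond (8 years).
Among Quinn and Salazar, by years accredited (higher first): Quinn (20 years) before Salazar (9 years).
Order: Bianchi, Beaumont, Drummond, Quinn, Salazar, Baptiste, Moreau. So position 1.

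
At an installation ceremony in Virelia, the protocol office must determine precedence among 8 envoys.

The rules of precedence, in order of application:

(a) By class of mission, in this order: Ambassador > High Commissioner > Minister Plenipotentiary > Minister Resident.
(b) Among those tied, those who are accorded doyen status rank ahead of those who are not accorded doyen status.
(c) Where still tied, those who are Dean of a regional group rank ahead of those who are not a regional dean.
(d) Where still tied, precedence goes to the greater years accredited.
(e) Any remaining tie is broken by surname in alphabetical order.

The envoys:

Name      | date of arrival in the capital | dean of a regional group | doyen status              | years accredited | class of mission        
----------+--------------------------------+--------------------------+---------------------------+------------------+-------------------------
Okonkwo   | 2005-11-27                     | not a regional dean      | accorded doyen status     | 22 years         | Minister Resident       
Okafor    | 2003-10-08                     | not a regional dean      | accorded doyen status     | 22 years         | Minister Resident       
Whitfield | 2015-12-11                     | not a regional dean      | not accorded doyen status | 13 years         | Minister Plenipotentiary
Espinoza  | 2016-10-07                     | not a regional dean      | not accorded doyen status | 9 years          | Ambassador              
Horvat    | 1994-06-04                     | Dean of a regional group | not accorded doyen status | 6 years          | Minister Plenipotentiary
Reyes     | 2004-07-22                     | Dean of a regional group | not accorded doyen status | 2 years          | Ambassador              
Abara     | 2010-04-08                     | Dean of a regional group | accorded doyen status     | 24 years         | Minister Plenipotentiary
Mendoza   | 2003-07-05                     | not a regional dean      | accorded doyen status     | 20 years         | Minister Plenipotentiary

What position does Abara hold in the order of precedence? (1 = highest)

By class of mission: Reyes and Espinoza (Ambassador); then Abara, Mendoza, Horvat and Whitfield (Minister Plenipotentiary); then Okafor and Okonkwo (Minister Resident).
Reyes and Espinoza are each not accorded doyen status, so the next rule applies.
Among Reyes and Espinoza, Dean of a regional group before not a regional dean: Reyes (Dean of a regional group) before Espinoza (not a regional dean).
Among Abara, Mendoza, Horvat and Whitfield, accorded doyen status before not accorded doyen status: Abara and Mendoza (accorded doyen status) before Horvat and Whitfield (not accorded doyen status).
Among Abara and Mendoza, Dean of a regional group before not a regional dean: Abara (Dean of a regional group) before Mendoza (not a regional dean).
Among Horvat and Whitfield, Dean of a regional group before not a regional dean: Horvat (Dean of a regional group) before Whitfield (not a regional dean).
Okafor and Okonkwo are each accorded doyen status, so the next rule applies.
Okafor and Okonkwo are each not a regional dean, so the next rule applies.
Okafor and Okonkwo both have years accredited 22 years, so the next rule applies.
Among Okafor and Okonkwo, alphabetically by surname: Okafor before Okonkwo.
Order: Reyes, Espinoza, Abara, Mendoza, Horvat, Whitfield, Okafor, Okonkwo. So position 3.

3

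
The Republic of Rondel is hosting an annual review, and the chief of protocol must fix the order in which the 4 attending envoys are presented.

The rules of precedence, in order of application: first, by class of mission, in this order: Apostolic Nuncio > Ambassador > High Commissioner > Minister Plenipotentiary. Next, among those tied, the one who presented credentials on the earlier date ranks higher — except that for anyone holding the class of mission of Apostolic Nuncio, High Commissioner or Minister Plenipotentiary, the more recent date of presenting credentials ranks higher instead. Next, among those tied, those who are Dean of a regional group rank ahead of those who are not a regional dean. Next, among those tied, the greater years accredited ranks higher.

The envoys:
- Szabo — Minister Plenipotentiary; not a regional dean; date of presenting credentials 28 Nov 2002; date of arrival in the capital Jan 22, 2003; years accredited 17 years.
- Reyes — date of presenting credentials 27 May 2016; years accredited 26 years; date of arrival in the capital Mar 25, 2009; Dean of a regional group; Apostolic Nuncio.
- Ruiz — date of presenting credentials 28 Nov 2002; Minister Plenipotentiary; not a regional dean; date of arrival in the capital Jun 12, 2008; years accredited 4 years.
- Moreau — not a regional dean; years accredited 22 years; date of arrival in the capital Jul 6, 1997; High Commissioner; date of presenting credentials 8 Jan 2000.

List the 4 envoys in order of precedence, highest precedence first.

Reyes, Moreau, Szabo, Ruiz

By class of mission: Reyes (Apostolic Nuncio); then Moreau (High Commissioner); then Szabo and Ruiz (Minister Plenipotentiary).
Szabo and Ruiz both have date of presenting credentials 28 Nov 2002, so the next rule applies.
Szabo and Ruiz are each not a regional dean, so the next rule applies.
Among Szabo and Ruiz, by years accredited (higher first): Szabo (17 years) before Ruiz (4 years).
Full order: Reyes, Moreau, Szabo, Ruiz.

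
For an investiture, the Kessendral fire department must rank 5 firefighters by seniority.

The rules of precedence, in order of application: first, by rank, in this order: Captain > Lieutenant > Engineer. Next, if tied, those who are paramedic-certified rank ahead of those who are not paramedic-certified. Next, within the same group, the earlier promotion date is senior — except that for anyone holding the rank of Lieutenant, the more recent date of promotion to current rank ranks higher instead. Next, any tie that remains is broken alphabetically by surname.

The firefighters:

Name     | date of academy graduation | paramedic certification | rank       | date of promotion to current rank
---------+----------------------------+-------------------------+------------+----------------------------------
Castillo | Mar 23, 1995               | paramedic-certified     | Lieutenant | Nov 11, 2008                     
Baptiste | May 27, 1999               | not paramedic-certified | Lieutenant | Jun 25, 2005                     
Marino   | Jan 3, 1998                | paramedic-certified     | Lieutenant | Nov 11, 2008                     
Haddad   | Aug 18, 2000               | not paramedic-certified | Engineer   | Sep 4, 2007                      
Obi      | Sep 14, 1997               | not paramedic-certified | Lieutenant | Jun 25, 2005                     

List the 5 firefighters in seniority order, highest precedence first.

By rank: Castillo, Marino, Baptiste and Obi (Lieutenant); then Haddad (Engineer).
Among Castillo, Marino, Baptiste and Obi, paramedic-certified before not paramedic-certified: Castillo and Marino (paramedic-certified) before Baptiste and Obi (not paramedic-certified).
Castillo and Marino both have date of promotion to current rank Nov 11, 2008, so the next rule applies.
Among Castillo and Marino, alphabetically by surname: Castillo before Marino.
Baptiste and Obi both have date of promotion to current rank Jun 25, 2005, so the next rule applies.
Among Baptiste and Obi, alphabetically by surname: Baptiste before Obi.
Full order: Castillo, Marino, Baptiste, Obi, Haddad.

Castillo, Marino, Baptiste, Obi, Haddad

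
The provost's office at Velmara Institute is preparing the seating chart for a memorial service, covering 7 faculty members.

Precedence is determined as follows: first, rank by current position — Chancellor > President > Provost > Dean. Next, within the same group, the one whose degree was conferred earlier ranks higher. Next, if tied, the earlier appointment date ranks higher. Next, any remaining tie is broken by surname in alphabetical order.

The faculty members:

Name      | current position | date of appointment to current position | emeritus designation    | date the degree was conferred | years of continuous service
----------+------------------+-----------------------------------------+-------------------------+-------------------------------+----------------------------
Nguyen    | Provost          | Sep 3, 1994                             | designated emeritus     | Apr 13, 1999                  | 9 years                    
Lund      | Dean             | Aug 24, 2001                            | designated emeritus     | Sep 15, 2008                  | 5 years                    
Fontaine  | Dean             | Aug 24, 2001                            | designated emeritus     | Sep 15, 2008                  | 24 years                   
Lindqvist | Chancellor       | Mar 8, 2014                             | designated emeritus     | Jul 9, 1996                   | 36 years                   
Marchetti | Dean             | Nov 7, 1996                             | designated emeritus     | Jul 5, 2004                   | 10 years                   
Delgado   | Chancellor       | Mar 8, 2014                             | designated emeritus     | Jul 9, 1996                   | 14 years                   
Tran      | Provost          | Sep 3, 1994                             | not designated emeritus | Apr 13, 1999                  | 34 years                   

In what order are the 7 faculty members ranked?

Delgado, Lindqvist, Nguyen, Tran, Marchetti, Fontaine, Lund

By current position: Delgado and Lindqvist (Chancellor); then Nguyen and Tran (Provost); then Marchetti, Fontaine and Lund (Dean).
Delgado and Lindqvist both have date the degree was conferred Jul 9, 1996, so the next rule applies.
Delgado and Lindqvist both have date of appointment to current position Mar 8, 2014, so the next rule applies.
Among Delgado and Lindqvist, alphabetically by surname: Delgado before Lindqvist.
Nguyen and Tran both have date the degree was conferred Apr 13, 1999, so the next rule applies.
Nguyen and Tran both have date of appointment to current position Sep 3, 1994, so the next rule applies.
Among Nguyen and Tran, alphabetically by surname: Nguyen before Tran.
Among Marchetti, Fontaine and Lund, by date the degree was conferred (earlier first): Marchetti (Jul 5, 2004) before Fontaine and Lund (Sep 15, 2008).
Fontaine and Lund both have date of appointment to current position Aug 24, 2001, so the next rule applies.
Among Fontaine and Lund, alphabetically by surname: Fontaine before Lund.
Full order: Delgado, Lindqvist, Nguyen, Tran, Marchetti, Fontaine, Lund.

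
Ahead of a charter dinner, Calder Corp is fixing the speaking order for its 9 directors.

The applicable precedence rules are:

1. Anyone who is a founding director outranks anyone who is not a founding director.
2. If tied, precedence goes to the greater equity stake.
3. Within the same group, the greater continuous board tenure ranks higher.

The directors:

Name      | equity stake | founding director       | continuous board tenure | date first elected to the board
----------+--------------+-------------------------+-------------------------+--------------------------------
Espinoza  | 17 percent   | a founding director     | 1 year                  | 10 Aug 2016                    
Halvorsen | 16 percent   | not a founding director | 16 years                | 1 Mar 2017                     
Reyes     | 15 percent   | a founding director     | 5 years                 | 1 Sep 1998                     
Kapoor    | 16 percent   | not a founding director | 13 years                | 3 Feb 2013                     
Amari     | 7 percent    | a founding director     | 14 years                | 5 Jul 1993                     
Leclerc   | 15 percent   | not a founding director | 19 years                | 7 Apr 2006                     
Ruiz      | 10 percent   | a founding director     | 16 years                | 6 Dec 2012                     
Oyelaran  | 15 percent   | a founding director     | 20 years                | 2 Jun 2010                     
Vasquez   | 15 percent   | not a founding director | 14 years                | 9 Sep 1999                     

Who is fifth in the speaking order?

By the first rule: Espinoza, Oyelaran, Reyes, Ruiz and Amari (each a founding director); then Halvorsen, Kapoor, Leclerc and Vasquez (each not a founding director).
Among Espinoza, Oyelaran, Reyes, Ruiz and Amari, by equity stake (higher first): Espinoza (17 percent) before Oyelaran and Reyes (15 percent) before Ruiz (10 percent) before Amari (7 percent).
Among Oyelaran and Reyes, by continuous board tenure (higher first): Oyelaran (20 years) before Reyes (5 years).
Among Halvorsen, Kapoor, Leclerc and Vasquez, by equity stake (higher first): Halvorsen and Kapoor (16 percent) before Leclerc and Vasquez (15 percent).
Among Halvorsen and Kapoor, by continuous board tenure (higher first): Halvorsen (16 years) before Kapoor (13 years).
Among Leclerc and Vasquez, by continuous board tenure (higher first): Leclerc (19 years) before Vasquez (14 years).
Order: Espinoza, Oyelaran, Reyes, Ruiz, Amari, Halvorsen, Kapoor, Leclerc, Vasquez.

Amari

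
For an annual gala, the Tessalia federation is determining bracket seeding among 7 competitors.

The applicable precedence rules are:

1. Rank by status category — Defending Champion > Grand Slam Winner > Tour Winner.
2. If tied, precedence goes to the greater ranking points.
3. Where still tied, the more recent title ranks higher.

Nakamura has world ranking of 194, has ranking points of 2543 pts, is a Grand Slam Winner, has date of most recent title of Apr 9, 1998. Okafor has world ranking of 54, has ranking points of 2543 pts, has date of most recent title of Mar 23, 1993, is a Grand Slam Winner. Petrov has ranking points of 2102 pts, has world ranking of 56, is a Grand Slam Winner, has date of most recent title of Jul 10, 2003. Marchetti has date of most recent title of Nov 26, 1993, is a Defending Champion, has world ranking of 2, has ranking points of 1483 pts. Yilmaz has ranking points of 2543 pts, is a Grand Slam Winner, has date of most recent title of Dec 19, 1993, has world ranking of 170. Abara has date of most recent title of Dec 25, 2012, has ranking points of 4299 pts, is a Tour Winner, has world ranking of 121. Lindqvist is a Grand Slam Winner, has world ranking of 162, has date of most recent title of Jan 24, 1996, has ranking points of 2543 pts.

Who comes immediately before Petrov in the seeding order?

By status category: Marchetti (Defending Champion); then Nakamura, Lindqvist, Yilmaz, Okafor and Petrov (Grand Slam Winner); then Abara (Tour Winner).
Among Nakamura, Lindqvist, Yilmaz, Okafor and Petrov, by ranking points (higher first): Nakamura, Lindqvist, Yilmaz and Okafor (2543 pts) before Petrov (2102 pts).
Among Nakamura, Lindqvist, Yilmaz and Okafor, by date of most recent title (later first): Nakamura (Apr 9, 1998) before Lindqvist (Jan 24, 1996) before Yilmaz (Dec 19, 1993) before Okafor (Mar 23, 1993).
Order: Marchetti, Nakamura, Lindqvist, Yilmaz, Okafor, Petrov, Abara.

Okafor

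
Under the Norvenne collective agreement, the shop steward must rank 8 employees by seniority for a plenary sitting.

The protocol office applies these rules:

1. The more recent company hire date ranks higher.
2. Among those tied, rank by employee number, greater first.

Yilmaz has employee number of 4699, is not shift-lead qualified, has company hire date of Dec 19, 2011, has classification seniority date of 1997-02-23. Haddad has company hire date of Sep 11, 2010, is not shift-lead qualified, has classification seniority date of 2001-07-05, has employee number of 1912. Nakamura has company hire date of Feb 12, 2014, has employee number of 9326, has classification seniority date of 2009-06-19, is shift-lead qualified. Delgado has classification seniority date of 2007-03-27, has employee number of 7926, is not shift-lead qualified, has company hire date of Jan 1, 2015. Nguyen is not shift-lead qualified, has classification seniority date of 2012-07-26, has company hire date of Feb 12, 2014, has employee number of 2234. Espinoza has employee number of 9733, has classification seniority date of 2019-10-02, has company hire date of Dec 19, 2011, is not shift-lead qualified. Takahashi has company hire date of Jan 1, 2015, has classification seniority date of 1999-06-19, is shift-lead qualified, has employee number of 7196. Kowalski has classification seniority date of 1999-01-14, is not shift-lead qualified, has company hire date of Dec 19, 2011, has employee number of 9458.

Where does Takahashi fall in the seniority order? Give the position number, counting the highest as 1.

By company hire date (later first): Delgado and Takahashi (both Jan 1, 2015); then Nakamura and Nguyen (both Feb 12, 2014); then Espinoza, Kowalski and Yilmaz (each Dec 19, 2011); then Haddad (Sep 11, 2010).
Among Delgado and Takahashi, by employee number (higher first): Delgado (7926) before Takahashi (7196).
Among Nakamura and Nguyen, by employee number (higher first): Nakamura (9326) before Nguyen (2234).
Among Espinoza, Kowalski and Yilmaz, by employee number (higher first): Espinoza (9733) before Kowalski (9458) before Yilmaz (4699).
Order: Delgado, Takahashi, Nakamura, Nguyen, Espinoza, Kowalski, Yilmaz, Haddad. So position 2.

2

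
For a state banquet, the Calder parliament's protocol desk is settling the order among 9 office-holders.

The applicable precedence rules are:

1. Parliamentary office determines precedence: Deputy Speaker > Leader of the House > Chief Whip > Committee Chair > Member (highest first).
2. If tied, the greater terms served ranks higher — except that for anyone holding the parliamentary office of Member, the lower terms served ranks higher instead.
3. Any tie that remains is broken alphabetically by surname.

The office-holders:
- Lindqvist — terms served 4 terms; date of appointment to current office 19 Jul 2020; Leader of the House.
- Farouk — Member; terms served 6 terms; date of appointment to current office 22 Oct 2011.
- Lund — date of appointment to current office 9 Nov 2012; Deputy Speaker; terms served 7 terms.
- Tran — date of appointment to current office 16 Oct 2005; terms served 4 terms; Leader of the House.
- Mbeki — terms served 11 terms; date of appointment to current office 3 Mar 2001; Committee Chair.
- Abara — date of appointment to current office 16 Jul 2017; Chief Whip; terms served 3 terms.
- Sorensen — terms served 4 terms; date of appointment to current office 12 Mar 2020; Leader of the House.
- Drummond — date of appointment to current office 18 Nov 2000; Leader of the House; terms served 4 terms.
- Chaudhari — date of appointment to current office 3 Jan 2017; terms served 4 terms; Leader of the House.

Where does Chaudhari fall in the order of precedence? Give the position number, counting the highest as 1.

2

By parliamentary office: Lund (Deputy Speaker); then Chaudhari, Drummond, Lindqvist, Sorensen and Tran (Leader of the House); then Abara (Chief Whip); then Mbeki (Committee Chair); then Farouk (Member).
Chaudhari, Drummond, Lindqvist, Sorensen and Tran all have terms served 4 terms, so the next rule applies.
Among Chaudhari, Drummond, Lindqvist, Sorensen and Tran, alphabetically by surname: Chaudhari before Drummond before Lindqvist before Sorensen before Tran.
Order: Lund, Chaudhari, Drummond, Lindqvist, Sorensen, Tran, Abara, Mbeki, Farouk. So position 2.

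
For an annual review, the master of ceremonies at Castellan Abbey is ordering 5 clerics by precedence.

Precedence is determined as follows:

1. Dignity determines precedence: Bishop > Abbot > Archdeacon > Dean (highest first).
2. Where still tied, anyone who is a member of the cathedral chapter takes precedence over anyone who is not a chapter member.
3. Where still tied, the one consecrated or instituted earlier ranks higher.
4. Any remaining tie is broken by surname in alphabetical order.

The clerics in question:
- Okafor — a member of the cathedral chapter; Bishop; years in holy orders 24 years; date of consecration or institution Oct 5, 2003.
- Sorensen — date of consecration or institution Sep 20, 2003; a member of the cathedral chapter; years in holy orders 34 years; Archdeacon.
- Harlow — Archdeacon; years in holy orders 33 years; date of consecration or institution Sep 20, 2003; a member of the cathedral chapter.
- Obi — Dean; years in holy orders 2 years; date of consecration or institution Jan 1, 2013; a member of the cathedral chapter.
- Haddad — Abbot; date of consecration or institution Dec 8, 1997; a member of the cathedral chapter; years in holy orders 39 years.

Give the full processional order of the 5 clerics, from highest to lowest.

Okafor, Haddad, Harlow, Sorensen, Obi

By dignity: Okafor (Bishop); then Haddad (Abbot); then Harlow and Sorensen (Archdeacon); then Obi (Dean).
Harlow and Sorensen are each a member of the cathedral chapter, so the next rule applies.
Harlow and Sorensen both have date of consecration or institution Sep 20, 2003, so the next rule applies.
Among Harlow and Sorensen, alphabetically by surname: Harlow before Sorensen.
Full order: Okafor, Haddad, Harlow, Sorensen, Obi.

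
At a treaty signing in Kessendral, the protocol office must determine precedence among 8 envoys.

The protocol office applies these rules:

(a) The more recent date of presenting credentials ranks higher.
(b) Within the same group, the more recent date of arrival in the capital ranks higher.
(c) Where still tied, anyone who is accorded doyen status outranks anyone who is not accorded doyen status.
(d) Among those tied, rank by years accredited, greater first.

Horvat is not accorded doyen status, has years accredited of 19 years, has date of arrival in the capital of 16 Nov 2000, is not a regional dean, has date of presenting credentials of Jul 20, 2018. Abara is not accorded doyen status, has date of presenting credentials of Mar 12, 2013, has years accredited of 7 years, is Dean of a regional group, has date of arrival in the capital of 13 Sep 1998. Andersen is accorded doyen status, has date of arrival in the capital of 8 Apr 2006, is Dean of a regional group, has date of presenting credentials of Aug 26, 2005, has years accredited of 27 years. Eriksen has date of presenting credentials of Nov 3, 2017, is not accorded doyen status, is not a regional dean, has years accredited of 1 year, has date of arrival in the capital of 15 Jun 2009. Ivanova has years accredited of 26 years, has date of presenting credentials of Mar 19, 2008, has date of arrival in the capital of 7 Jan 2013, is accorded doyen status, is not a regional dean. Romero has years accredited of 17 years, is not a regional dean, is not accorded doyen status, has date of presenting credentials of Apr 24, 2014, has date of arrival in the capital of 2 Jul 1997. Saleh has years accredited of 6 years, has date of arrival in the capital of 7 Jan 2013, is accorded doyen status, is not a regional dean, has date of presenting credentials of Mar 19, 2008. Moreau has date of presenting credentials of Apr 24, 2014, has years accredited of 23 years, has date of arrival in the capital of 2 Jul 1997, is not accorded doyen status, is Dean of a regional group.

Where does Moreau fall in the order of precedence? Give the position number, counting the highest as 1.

By date of presenting credentials (later first): Horvat (Jul 20, 2018); then Eriksen (Nov 3, 2017); then Moreau and Romero (both Apr 24, 2014); then Abara (Mar 12, 2013); then Ivanova and Saleh (both Mar 19, 2008); then Andersen (Aug 26, 2005).
Moreau and Romero both have date of arrival in the capital 2 Jul 1997, so the next rule applies.
Moreau and Romero are each not accorded doyen status, so the next rule applies.
Among Moreau and Romero, by years accredited (higher first): Moreau (23 years) before Romero (17 years).
Ivanova and Saleh both have date of arrival in the capital 7 Jan 2013, so the next rule applies.
Ivanova and Saleh are each accorded doyen status, so the next rule applies.
Among Ivanova and Saleh, by years accredited (higher first): Ivanova (26 years) before Saleh (6 years).
Order: Horvat, Eriksen, Moreau, Romero, Abara, Ivanova, Saleh, Andersen. So position 3.

3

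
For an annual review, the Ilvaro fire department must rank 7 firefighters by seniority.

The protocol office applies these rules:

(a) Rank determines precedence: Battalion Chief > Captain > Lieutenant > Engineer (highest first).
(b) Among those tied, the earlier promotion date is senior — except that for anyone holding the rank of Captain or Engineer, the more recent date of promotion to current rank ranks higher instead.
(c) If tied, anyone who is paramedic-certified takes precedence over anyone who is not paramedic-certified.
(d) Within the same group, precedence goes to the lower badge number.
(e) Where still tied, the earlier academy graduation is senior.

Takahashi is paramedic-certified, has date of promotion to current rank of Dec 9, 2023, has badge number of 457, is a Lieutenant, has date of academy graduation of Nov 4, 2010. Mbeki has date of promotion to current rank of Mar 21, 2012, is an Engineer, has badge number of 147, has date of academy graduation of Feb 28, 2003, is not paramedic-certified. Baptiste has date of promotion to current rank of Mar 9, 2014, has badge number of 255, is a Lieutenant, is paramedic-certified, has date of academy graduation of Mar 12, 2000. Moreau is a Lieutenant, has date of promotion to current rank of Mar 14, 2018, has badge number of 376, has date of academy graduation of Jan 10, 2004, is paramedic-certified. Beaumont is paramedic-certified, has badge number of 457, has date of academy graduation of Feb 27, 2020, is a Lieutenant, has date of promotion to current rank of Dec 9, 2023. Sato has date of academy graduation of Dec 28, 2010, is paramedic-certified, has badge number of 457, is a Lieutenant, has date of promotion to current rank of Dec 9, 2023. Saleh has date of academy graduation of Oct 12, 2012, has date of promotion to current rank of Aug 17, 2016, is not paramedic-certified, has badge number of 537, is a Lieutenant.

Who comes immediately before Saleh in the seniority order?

Baptiste

By rank: Baptiste, Saleh, Moreau, Takahashi, Sato and Beaumont (Lieutenant); then Mbeki (Engineer).
Among Baptiste, Saleh, Moreau, Takahashi, Sato and Beaumont, by date of promotion to current rank (earlier first): Baptiste (Mar 9, 2014) before Saleh (Aug 17, 2016) before Moreau (Mar 14, 2018) before Takahashi, Sato and Beaumont (Dec 9, 2023).
Takahashi, Sato and Beaumont are each paramedic-certified, so the next rule applies.
Takahashi, Sato and Beaumont all have badge number 457, so the next rule applies.
Among Takahashi, Sato and Beaumont, by date of academy graduation (earlier first): Takahashi (Nov 4, 2010) before Sato (Dec 28, 2010) before Beaumont (Feb 27, 2020).
Order: Baptiste, Saleh, Moreau, Takahashi, Sato, Beaumont, Mbeki.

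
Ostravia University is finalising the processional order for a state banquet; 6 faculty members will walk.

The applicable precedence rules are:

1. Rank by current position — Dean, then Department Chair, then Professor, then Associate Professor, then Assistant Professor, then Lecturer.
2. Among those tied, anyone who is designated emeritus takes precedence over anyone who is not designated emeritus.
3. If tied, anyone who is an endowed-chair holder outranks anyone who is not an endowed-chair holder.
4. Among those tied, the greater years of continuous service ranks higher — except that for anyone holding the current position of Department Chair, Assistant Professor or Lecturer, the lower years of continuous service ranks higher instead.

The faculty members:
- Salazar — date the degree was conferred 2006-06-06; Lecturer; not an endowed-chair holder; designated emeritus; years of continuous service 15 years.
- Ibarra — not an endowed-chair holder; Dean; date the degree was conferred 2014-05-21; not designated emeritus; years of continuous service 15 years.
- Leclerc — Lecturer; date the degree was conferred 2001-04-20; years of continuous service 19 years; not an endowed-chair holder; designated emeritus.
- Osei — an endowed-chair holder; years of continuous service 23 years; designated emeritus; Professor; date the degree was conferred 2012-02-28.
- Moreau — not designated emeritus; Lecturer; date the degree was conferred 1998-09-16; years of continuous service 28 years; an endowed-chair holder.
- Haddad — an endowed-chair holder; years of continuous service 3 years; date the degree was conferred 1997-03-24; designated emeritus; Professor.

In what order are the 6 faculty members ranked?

By current position: Ibarra (Dean); then Osei and Haddad (Professor); then Salazar, Leclerc and Moreau (Lecturer).
Osei and Haddad are each designated emeritus, so the next rule applies.
Osei and Haddad are each an endowed-chair holder, so the next rule applies.
Among Osei and Haddad, by years of continuous service (higher first): Osei (23 years) before Haddad (3 years).
Among Salazar, Leclerc and Moreau, designated emeritus before not designated emeritus: Salazar and Leclerc (designated emeritus) before Moreau (not designated emeritus).
Salazar and Leclerc are each not an endowed-chair holder, so the next rule applies.
Among Salazar and Leclerc, by years of continuous service (lower first) (reversed rule for this group): Salazar (15 years) before Leclerc (19 years).
Full order: Ibarra, Osei, Haddad, Salazar, Leclerc, Moreau.

Ibarra, Osei, Haddad, Salazar, Leclerc, Moreau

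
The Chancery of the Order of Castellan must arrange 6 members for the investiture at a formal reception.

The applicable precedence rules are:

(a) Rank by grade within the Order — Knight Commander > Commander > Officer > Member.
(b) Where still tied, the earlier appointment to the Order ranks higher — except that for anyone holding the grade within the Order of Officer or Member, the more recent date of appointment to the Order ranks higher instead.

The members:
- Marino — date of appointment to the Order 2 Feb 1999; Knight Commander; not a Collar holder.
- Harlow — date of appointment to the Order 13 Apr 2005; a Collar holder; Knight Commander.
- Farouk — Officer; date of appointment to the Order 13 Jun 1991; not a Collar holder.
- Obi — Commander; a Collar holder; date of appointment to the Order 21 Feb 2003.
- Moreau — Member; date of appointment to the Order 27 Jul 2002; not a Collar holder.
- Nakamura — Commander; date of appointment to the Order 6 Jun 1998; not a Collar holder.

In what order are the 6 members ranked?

By grade within the Order: Marino and Harlow (Knight Commander); then Nakamura and Obi (Commander); then Farouk (Officer); then Moreau (Member).
Among Marino and Harlow, by date of appointment to the Order (earlier first): Marino (2 Feb 1999) before Harlow (13 Apr 2005).
Among Nakamura and Obi, by date of appointment to the Order (earlier first): Nakamura (6 Jun 1998) before Obi (21 Feb 2003).
Full order: Marino, Harlow, Nakamura, Obi, Farouk, Moreau.

Marino, Harlow, Nakamura, Obi, Farouk, Moreau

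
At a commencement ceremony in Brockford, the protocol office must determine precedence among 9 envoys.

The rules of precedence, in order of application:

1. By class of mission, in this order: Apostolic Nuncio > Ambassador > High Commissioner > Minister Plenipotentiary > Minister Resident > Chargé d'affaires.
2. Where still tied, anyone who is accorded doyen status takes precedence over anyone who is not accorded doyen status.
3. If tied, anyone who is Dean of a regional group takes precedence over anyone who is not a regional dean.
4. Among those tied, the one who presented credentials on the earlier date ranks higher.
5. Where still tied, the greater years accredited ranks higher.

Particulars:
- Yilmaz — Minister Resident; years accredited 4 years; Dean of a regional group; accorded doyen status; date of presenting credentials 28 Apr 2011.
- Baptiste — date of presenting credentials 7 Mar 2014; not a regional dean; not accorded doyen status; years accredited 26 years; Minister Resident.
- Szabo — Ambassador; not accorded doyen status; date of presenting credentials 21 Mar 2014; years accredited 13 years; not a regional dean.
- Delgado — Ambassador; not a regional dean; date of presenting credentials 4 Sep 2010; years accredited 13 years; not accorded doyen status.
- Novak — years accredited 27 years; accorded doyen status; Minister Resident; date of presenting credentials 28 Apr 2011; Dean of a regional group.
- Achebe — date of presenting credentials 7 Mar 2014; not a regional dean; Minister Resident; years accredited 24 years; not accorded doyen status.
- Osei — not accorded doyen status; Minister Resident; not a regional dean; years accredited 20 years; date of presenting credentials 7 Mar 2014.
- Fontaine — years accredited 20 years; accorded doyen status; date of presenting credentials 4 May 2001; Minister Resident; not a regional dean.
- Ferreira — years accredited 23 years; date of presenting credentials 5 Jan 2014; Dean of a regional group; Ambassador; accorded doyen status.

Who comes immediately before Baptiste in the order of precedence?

Fontaine

By class of mission: Ferreira, Delgado and Szabo (Ambassador); then Novak, Yilmaz, Fontaine, Baptiste, Achebe and Osei (Minister Resident).
Among Ferreira, Delgado and Szabo, accorded doyen status before not accorded doyen status: Ferreira (accorded doyen status) before Delgado and Szabo (not accorded doyen status).
Delgado and Szabo are each not a regional dean, so the next rule applies.
Among Delgado and Szabo, by date of presenting credentials (earlier first): Delgado (4 Sep 2010) before Szabo (21 Mar 2014).
Among Novak, Yilmaz, Fontaine, Baptiste, Achebe and Osei, accorded doyen status before not accorded doyen status: Novak, Yilmaz and Fontaine (accorded doyen status) before Baptiste, Achebe and Osei (not accorded doyen status).
Among Novak, Yilmaz and Fontaine, Dean of a regional group before not a regional dean: Novak and Yilmaz (Dean of a regional group) before Fontaine (not a regional dean).
Novak and Yilmaz both have date of presenting credentials 28 Apr 2011, so the next rule applies.
Among Novak and Yilmaz, by years accredited (higher first): Novak (27 years) before Yilmaz (4 years).
Baptiste, Achebe and Osei are each not a regional dean, so the next rule applies.
Baptiste, Achebe and Osei all have date of presenting credentials 7 Mar 2014, so the next rule applies.
Among Baptiste, Achebe and Osei, by years accredited (higher first): Baptiste (26 years) before Achebe (24 years) before Osei (20 years).
Order: Ferreira, Delgado, Szabo, Novak, Yilmaz, Fontaine, Baptiste, Achebe, Osei.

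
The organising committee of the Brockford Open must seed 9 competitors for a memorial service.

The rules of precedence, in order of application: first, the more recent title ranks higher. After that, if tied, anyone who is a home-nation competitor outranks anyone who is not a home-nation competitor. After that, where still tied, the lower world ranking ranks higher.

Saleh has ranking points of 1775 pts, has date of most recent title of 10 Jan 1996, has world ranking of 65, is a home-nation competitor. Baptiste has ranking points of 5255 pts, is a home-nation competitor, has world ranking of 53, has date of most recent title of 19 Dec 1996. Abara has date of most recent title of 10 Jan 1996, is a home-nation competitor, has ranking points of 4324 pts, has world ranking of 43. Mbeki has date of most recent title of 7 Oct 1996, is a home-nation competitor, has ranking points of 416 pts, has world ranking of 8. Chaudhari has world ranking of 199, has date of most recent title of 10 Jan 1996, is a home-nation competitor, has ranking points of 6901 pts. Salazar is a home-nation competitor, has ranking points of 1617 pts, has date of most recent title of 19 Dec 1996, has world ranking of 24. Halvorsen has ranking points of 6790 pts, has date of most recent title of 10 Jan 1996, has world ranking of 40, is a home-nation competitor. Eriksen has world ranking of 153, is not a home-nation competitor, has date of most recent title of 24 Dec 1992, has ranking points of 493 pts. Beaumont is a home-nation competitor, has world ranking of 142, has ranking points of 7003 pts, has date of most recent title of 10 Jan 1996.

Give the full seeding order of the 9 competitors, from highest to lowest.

Salazar, Baptiste, Mbeki, Halvorsen, Abara, Saleh, Beaumont, Chaudhari, Eriksen

By date of most recent title (later first): Salazar and Baptiste (both 19 Dec 1996); then Mbeki (7 Oct 1996); then Halvorsen, Abara, Saleh, Beaumont and Chaudhari (each 10 Jan 1996); then Eriksen (24 Dec 1992).
Salazar and Baptiste are each a home-nation competitor, so the next rule applies.
Among Salazar and Baptiste, by world ranking (lower first): Salazar (24) before Baptiste (53).
Halvorsen, Abara, Saleh, Beaumont and Chaudhari are each a home-nation competitor, so the next rule applies.
Among Halvorsen, Abara, Saleh, Beaumont and Chaudhari, by world ranking (lower first): Halvorsen (40) before Abara (43) before Saleh (65) before Beaumont (142) before Chaudhari (199).
Full order: Salazar, Baptiste, Mbeki, Halvorsen, Abara, Saleh, Beaumont, Chaudhari, Eriksen.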